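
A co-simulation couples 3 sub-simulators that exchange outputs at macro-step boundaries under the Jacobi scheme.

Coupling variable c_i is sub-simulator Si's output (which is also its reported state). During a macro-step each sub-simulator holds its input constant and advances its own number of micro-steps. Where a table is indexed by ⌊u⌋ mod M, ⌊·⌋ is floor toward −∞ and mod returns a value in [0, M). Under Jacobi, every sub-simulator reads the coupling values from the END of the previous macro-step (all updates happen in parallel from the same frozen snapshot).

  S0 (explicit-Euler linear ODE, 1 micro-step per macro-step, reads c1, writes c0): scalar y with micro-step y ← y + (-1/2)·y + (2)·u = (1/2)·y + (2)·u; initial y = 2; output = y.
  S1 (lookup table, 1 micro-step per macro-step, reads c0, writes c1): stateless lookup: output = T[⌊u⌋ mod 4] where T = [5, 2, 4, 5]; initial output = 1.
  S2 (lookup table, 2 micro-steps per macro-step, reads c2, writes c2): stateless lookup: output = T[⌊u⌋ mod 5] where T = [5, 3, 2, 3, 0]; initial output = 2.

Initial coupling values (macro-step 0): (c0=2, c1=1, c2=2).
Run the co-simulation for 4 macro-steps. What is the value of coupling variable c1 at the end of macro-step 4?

c1 at macro-step 4 = 4

macro 1: S0 reads c1=1 → after 1×micro: 3; S1 reads c0=2 → after 1×micro: 4; S2 reads c2=2 → after 2×micro: 2 ⇒ (c0=3, c1=4, c2=2)
macro 2: S0 reads c1=4 → after 1×micro: 19/2; S1 reads c0=3 → after 1×micro: 5; S2 reads c2=2 → after 2×micro: 2 ⇒ (c0=19/2, c1=5, c2=2)
macro 3: S0 reads c1=5 → after 1×micro: 59/4; S1 reads c0=19/2 → after 1×micro: 2; S2 reads c2=2 → after 2×micro: 2 ⇒ (c0=59/4, c1=2, c2=2)
macro 4: S0 reads c1=2 → after 1×micro: 91/8; S1 reads c0=59/4 → after 1×micro: 4; S2 reads c2=2 → after 2×micro: 2 ⇒ (c0=91/8, c1=4, c2=2)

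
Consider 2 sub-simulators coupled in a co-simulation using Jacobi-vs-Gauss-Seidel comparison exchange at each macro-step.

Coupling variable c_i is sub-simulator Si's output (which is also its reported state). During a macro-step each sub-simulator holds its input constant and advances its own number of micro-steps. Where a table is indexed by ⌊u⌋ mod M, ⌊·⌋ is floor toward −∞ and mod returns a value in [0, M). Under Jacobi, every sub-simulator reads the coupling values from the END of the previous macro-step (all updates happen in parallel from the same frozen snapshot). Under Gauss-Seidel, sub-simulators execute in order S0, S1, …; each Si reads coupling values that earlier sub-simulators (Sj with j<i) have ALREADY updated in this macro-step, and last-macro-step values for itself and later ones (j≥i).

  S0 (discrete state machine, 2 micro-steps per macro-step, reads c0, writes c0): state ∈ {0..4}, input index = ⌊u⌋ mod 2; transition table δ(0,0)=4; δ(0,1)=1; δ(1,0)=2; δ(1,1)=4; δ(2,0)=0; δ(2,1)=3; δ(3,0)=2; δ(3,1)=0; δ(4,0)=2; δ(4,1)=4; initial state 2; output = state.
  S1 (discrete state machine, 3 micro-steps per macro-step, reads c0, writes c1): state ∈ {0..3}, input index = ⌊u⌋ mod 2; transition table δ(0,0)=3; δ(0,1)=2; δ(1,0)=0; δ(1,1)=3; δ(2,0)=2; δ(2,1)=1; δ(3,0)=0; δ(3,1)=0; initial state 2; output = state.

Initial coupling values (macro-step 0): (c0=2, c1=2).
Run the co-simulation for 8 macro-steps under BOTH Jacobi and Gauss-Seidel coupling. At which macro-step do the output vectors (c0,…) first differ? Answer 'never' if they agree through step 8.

first divergence at macro-step: never

[Jacobi] macro 1: S0 reads c0=2 → after 2×micro: 4; S1 reads c0=2 → after 3×micro: 2 ⇒ (c0=4, c1=2)
[Jacobi] macro 2: S0 reads c0=4 → after 2×micro: 0; S1 reads c0=4 → after 3×micro: 2 ⇒ (c0=0, c1=2)
[Jacobi] macro 3: S0 reads c0=0 → after 2×micro: 2; S1 reads c0=0 → after 3×micro: 2 ⇒ (c0=2, c1=2)
[Jacobi] macro 4: S0 reads c0=2 → after 2×micro: 4; S1 reads c0=2 → after 3×micro: 2 ⇒ (c0=4, c1=2)
[Jacobi] macro 5: S0 reads c0=4 → after 2×micro: 0; S1 reads c0=4 → after 3×micro: 2 ⇒ (c0=0, c1=2)
[Jacobi] macro 6: S0 reads c0=0 → after 2×micro: 2; S1 reads c0=0 → after 3×micro: 2 ⇒ (c0=2, c1=2)
[Jacobi] macro 7: S0 reads c0=2 → after 2×micro: 4; S1 reads c0=2 → after 3×micro: 2 ⇒ (c0=4, c1=2)
[Jacobi] macro 8: S0 reads c0=4 → after 2×micro: 0; S1 reads c0=4 → after 3×micro: 2 ⇒ (c0=0, c1=2)
[Gauss-Seidel] macro 1: S0 reads c0=2 → after 2×micro: 4; S1 reads c0=4 → after 3×micro: 2 ⇒ (c0=4, c1=2)
[Gauss-Seidel] macro 2: S0 reads c0=4 → after 2×micro: 0; S1 reads c0=0 → after 3×micro: 2 ⇒ (c0=0, c1=2)
[Gauss-Seidel] macro 3: S0 reads c0=0 → after 2×micro: 2; S1 reads c0=2 → after 3×micro: 2 ⇒ (c0=2, c1=2)
[Gauss-Seidel] macro 4: S0 reads c0=2 → after 2×micro: 4; S1 reads c0=4 → after 3×micro: 2 ⇒ (c0=4, c1=2)
[Gauss-Seidel] macro 5: S0 reads c0=4 → after 2×micro: 0; S1 reads c0=0 → after 3×micro: 2 ⇒ (c0=0, c1=2)
[Gauss-Seidel] macro 6: S0 reads c0=0 → after 2×micro: 2; S1 reads c0=2 → after 3×micro: 2 ⇒ (c0=2, c1=2)
[Gauss-Seidel] macro 7: S0 reads c0=2 → after 2×micro: 4; S1 reads c0=4 → after 3×micro: 2 ⇒ (c0=4, c1=2)
[Gauss-Seidel] macro 8: S0 reads c0=4 → after 2×micro: 0; S1 reads c0=0 → after 3×micro: 2 ⇒ (c0=0, c1=2)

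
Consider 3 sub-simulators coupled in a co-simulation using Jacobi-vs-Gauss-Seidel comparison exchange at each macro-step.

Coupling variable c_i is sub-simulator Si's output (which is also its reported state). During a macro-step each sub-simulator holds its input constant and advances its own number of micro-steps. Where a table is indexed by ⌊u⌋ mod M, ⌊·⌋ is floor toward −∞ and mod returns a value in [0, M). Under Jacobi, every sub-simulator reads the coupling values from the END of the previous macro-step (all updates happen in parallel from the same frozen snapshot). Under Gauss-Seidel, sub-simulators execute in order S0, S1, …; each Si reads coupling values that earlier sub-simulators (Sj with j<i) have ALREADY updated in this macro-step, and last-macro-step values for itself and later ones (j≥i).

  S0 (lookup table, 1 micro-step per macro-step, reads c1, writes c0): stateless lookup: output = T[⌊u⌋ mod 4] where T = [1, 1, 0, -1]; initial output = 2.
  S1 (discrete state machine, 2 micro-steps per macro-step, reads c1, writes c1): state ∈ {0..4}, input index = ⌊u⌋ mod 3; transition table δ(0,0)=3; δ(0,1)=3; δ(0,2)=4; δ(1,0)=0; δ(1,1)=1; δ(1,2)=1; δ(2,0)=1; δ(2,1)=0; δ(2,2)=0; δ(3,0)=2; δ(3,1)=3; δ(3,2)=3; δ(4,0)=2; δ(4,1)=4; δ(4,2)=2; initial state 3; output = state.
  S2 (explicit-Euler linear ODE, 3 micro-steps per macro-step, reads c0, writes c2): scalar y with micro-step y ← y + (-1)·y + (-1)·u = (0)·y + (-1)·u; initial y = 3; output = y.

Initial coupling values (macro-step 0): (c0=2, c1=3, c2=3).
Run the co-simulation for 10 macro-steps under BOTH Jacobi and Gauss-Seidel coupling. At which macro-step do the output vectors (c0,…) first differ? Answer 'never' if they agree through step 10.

first divergence at macro-step: 1

[Jacobi] macro 1: S0 reads c1=3 → after 1×micro: -1; S1 reads c1=3 → after 2×micro: 1; S2 reads c0=2 → after 3×micro: -2 ⇒ (c0=-1, c1=1, c2=-2)
[Jacobi] macro 2: S0 reads c1=1 → after 1×micro: 1; S1 reads c1=1 → after 2×micro: 1; S2 reads c0=-1 → after 3×micro: 1 ⇒ (c0=1, c1=1, c2=1)
[Jacobi] macro 3: S0 reads c1=1 → after 1×micro: 1; S1 reads c1=1 → after 2×micro: 1; S2 reads c0=1 → after 3×micro: -1 ⇒ (c0=1, c1=1, c2=-1)
[Jacobi] macro 4: S0 reads c1=1 → after 1×micro: 1; S1 reads c1=1 → after 2×micro: 1; S2 reads c0=1 → after 3×micro: -1 ⇒ (c0=1, c1=1, c2=-1)
[Jacobi] macro 5: S0 reads c1=1 → after 1×micro: 1; S1 reads c1=1 → after 2×micro: 1; S2 reads c0=1 → after 3×micro: -1 ⇒ (c0=1, c1=1, c2=-1)
[Jacobi] macro 6: S0 reads c1=1 → after 1×micro: 1; S1 reads c1=1 → after 2×micro: 1; S2 reads c0=1 → after 3×micro: -1 ⇒ (c0=1, c1=1, c2=-1)
[Jacobi] macro 7: S0 reads c1=1 → after 1×micro: 1; S1 reads c1=1 → after 2×micro: 1; S2 reads c0=1 → after 3×micro: -1 ⇒ (c0=1, c1=1, c2=-1)
[Jacobi] macro 8: S0 reads c1=1 → after 1×micro: 1; S1 reads c1=1 → after 2×micro: 1; S2 reads c0=1 → after 3×micro: -1 ⇒ (c0=1, c1=1, c2=-1)
[Jacobi] macro 9: S0 reads c1=1 → after 1×micro: 1; S1 reads c1=1 → after 2×micro: 1; S2 reads c0=1 → after 3×micro: -1 ⇒ (c0=1, c1=1, c2=-1)
[Jacobi] macro 10: S0 reads c1=1 → after 1×micro: 1; S1 reads c1=1 → after 2×micro: 1; S2 reads c0=1 → after 3×micro: -1 ⇒ (c0=1, c1=1, c2=-1)
[Gauss-Seidel] macro 1: S0 reads c1=3 → after 1×micro: -1; S1 reads c1=3 → after 2×micro: 1; S2 reads c0=-1 → after 3×micro: 1 ⇒ (c0=-1, c1=1, c2=1)
[Gauss-Seidel] macro 2: S0 reads c1=1 → after 1×micro: 1; S1 reads c1=1 → after 2×micro: 1; S2 reads c0=1 → after 3×micro: -1 ⇒ (c0=1, c1=1, c2=-1)
[Gauss-Seidel] macro 3: S0 reads c1=1 → after 1×micro: 1; S1 reads c1=1 → after 2×micro: 1; S2 reads c0=1 → after 3×micro: -1 ⇒ (c0=1, c1=1, c2=-1)
[Gauss-Seidel] macro 4: S0 reads c1=1 → after 1×micro: 1; S1 reads c1=1 → after 2×micro: 1; S2 reads c0=1 → after 3×micro: -1 ⇒ (c0=1, c1=1, c2=-1)
[Gauss-Seidel] macro 5: S0 reads c1=1 → after 1×micro: 1; S1 reads c1=1 → after 2×micro: 1; S2 reads c0=1 → after 3×micro: -1 ⇒ (c0=1, c1=1, c2=-1)
[Gauss-Seidel] macro 6: S0 reads c1=1 → after 1×micro: 1; S1 reads c1=1 → after 2×micro: 1; S2 reads c0=1 → after 3×micro: -1 ⇒ (c0=1, c1=1, c2=-1)
[Gauss-Seidel] macro 7: S0 reads c1=1 → after 1×micro: 1; S1 reads c1=1 → after 2×micro: 1; S2 reads c0=1 → after 3×micro: -1 ⇒ (c0=1, c1=1, c2=-1)
[Gauss-Seidel] macro 8: S0 reads c1=1 → after 1×micro: 1; S1 reads c1=1 → after 2×micro: 1; S2 reads c0=1 → after 3×micro: -1 ⇒ (c0=1, c1=1, c2=-1)
[Gauss-Seidel] macro 9: S0 reads c1=1 → after 1×micro: 1; S1 reads c1=1 → after 2×micro: 1; S2 reads c0=1 → after 3×micro: -1 ⇒ (c0=1, c1=1, c2=-1)
[Gauss-Seidel] macro 10: S0 reads c1=1 → after 1×micro: 1; S1 reads c1=1 → after 2×micro: 1; S2 reads c0=1 → after 3×micro: -1 ⇒ (c0=1, c1=1, c2=-1)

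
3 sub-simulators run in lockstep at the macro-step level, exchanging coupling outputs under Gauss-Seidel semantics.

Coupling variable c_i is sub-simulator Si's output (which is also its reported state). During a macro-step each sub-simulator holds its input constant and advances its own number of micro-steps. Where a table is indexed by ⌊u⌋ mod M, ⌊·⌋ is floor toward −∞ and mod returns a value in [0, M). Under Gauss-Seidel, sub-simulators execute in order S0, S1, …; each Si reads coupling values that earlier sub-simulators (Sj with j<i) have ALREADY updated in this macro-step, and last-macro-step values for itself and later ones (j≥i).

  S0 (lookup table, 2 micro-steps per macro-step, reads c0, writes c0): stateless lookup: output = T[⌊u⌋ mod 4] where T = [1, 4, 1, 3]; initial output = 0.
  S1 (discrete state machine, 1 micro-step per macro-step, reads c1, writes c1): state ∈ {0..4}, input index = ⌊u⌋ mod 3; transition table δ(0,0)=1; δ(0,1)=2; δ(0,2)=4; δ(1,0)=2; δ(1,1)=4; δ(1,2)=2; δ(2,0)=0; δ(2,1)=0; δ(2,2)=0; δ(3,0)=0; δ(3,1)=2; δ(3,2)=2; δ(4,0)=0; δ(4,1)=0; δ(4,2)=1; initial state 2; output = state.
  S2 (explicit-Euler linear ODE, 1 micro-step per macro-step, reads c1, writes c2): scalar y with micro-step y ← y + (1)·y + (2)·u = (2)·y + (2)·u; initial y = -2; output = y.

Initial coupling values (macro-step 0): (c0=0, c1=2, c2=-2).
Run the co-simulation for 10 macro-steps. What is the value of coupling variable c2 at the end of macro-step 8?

c2 at macro-step 8 = -78

macro 1: S0 reads c0=0 → after 2×micro: 1; S1 reads c1=2 → after 1×micro: 0; S2 reads c1=0 → after 1×micro: -4 ⇒ (c0=1, c1=0, c2=-4)
macro 2: S0 reads c0=1 → after 2×micro: 4; S1 reads c1=0 → after 1×micro: 1; S2 reads c1=1 → after 1×micro: -6 ⇒ (c0=4, c1=1, c2=-6)
macro 3: S0 reads c0=4 → after 2×micro: 1; S1 reads c1=1 → after 1×micro: 4; S2 reads c1=4 → after 1×micro: -4 ⇒ (c0=1, c1=4, c2=-4)
macro 4: S0 reads c0=1 → after 2×micro: 4; S1 reads c1=4 → after 1×micro: 0; S2 reads c1=0 → after 1×micro: -8 ⇒ (c0=4, c1=0, c2=-8)
macro 5: S0 reads c0=4 → after 2×micro: 1; S1 reads c1=0 → after 1×micro: 1; S2 reads c1=1 → after 1×micro: -14 ⇒ (c0=1, c1=1, c2=-14)
macro 6: S0 reads c0=1 → after 2×micro: 4; S1 reads c1=1 → after 1×micro: 4; S2 reads c1=4 → after 1×micro: -20 ⇒ (c0=4, c1=4, c2=-20)
macro 7: S0 reads c0=4 → after 2×micro: 1; S1 reads c1=4 → after 1×micro: 0; S2 reads c1=0 → after 1×micro: -40 ⇒ (c0=1, c1=0, c2=-40)
macro 8: S0 reads c0=1 → after 2×micro: 4; S1 reads c1=0 → after 1×micro: 1; S2 reads c1=1 → after 1×micro: -78 ⇒ (c0=4, c1=1, c2=-78)
macro 9: S0 reads c0=4 → after 2×micro: 1; S1 reads c1=1 → after 1×micro: 4; S2 reads c1=4 → after 1×micro: -148 ⇒ (c0=1, c1=4, c2=-148)
macro 10: S0 reads c0=1 → after 2×micro: 4; S1 reads c1=4 → after 1×micro: 0; S2 reads c1=0 → after 1×micro: -296 ⇒ (c0=4, c1=0, c2=-296)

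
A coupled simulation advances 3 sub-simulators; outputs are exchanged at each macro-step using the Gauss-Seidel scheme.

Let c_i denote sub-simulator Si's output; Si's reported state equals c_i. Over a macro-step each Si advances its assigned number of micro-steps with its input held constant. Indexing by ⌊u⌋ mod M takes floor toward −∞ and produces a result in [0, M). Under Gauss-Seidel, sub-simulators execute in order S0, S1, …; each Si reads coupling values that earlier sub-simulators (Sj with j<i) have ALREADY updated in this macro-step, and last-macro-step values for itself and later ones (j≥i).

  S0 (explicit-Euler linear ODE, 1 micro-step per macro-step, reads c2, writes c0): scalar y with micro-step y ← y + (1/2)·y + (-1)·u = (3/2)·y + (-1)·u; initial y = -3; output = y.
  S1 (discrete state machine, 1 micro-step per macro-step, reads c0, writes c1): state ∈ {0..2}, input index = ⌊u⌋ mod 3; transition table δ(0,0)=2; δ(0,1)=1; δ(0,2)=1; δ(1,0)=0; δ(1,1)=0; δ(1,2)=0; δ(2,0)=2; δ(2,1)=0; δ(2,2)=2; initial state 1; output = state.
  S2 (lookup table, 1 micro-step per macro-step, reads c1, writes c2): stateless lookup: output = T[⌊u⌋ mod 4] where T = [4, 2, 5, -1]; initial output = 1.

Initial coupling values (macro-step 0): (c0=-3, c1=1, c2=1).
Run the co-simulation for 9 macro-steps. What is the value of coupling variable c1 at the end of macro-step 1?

macro 1: S0 reads c2=1 → after 1×micro: -11/2; S1 reads c0=-11/2 → after 1×micro: 0; S2 reads c1=0 → after 1×micro: 4 ⇒ (c0=-11/2, c1=0, c2=4)
macro 2: S0 reads c2=4 → after 1×micro: -49/4; S1 reads c0=-49/4 → after 1×micro: 1; S2 reads c1=1 → after 1×micro: 2 ⇒ (c0=-49/4, c1=1, c2=2)
macro 3: S0 reads c2=2 → after 1×micro: -163/8; S1 reads c0=-163/8 → after 1×micro: 0; S2 reads c1=0 → after 1×micro: 4 ⇒ (c0=-163/8, c1=0, c2=4)
macro 4: S0 reads c2=4 → after 1×micro: -553/16; S1 reads c0=-553/16 → after 1×micro: 1; S2 reads c1=1 → after 1×micro: 2 ⇒ (c0=-553/16, c1=1, c2=2)
macro 5: S0 reads c2=2 → after 1×micro: -1723/32; S1 reads c0=-1723/32 → after 1×micro: 0; S2 reads c1=0 → after 1×micro: 4 ⇒ (c0=-1723/32, c1=0, c2=4)
macro 6: S0 reads c2=4 → after 1×micro: -5425/64; S1 reads c0=-5425/64 → after 1×micro: 1; S2 reads c1=1 → after 1×micro: 2 ⇒ (c0=-5425/64, c1=1, c2=2)
macro 7: S0 reads c2=2 → after 1×micro: -16531/128; S1 reads c0=-16531/128 → after 1×micro: 0; S2 reads c1=0 → after 1×micro: 4 ⇒ (c0=-16531/128, c1=0, c2=4)
macro 8: S0 reads c2=4 → after 1×micro: -50617/256; S1 reads c0=-50617/256 → after 1×micro: 2; S2 reads c1=2 → after 1×micro: 5 ⇒ (c0=-50617/256, c1=2, c2=5)
macro 9: S0 reads c2=5 → after 1×micro: -154411/512; S1 reads c0=-154411/512 → after 1×micro: 0; S2 reads c1=0 → after 1×micro: 4 ⇒ (c0=-154411/512, c1=0, c2=4)

c1 at macro-step 1 = 0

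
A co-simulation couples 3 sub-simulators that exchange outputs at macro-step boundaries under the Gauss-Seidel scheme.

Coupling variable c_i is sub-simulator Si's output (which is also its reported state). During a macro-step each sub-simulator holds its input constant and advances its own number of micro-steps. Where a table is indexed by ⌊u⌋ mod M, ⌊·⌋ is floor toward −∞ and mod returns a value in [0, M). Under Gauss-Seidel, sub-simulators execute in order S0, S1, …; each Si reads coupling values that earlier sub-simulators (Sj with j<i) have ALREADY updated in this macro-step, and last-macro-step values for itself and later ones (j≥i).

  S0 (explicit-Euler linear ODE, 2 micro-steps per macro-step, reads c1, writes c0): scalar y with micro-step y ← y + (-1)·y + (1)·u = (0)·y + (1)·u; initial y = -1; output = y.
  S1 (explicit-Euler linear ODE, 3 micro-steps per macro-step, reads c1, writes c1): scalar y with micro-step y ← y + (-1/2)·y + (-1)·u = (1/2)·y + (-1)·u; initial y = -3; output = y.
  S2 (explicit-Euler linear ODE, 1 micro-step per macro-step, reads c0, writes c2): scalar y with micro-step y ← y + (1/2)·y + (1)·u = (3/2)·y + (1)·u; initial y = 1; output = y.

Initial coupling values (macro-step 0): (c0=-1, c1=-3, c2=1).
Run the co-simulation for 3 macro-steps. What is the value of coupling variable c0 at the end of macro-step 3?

macro 1: S0 reads c1=-3 → after 2×micro: -3; S1 reads c1=-3 → after 3×micro: 39/8; S2 reads c0=-3 → after 1×micro: -3/2 ⇒ (c0=-3, c1=39/8, c2=-3/2)
macro 2: S0 reads c1=39/8 → after 2×micro: 39/8; S1 reads c1=39/8 → after 3×micro: -507/64; S2 reads c0=39/8 → after 1×micro: 21/8 ⇒ (c0=39/8, c1=-507/64, c2=21/8)
macro 3: S0 reads c1=-507/64 → after 2×micro: -507/64; S1 reads c1=-507/64 → after 3×micro: 6591/512; S2 reads c0=-507/64 → after 1×micro: -255/64 ⇒ (c0=-507/64, c1=6591/512, c2=-255/64)

c0 at macro-step 3 = -507/64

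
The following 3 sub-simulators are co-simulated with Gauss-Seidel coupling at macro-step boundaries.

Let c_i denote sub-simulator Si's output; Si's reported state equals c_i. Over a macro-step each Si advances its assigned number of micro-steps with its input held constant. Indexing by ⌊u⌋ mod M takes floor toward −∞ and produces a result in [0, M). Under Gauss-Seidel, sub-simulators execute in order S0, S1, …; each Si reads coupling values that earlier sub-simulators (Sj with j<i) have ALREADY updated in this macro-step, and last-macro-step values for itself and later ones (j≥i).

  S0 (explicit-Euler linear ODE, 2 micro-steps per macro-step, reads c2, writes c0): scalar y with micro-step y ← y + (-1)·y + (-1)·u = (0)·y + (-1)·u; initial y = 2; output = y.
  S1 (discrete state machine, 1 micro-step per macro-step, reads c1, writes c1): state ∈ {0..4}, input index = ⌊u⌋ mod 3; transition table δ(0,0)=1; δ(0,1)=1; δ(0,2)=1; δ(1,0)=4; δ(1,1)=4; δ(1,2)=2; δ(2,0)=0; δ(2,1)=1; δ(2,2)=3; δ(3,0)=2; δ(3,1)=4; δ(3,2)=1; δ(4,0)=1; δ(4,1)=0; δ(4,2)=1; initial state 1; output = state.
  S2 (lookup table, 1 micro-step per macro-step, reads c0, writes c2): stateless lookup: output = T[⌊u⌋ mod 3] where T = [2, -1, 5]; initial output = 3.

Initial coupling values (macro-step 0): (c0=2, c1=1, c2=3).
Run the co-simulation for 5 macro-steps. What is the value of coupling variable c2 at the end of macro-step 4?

macro 1: S0 reads c2=3 → after 2×micro: -3; S1 reads c1=1 → after 1×micro: 4; S2 reads c0=-3 → after 1×micro: 2 ⇒ (c0=-3, c1=4, c2=2)
macro 2: S0 reads c2=2 → after 2×micro: -2; S1 reads c1=4 → after 1×micro: 0; S2 reads c0=-2 → after 1×micro: -1 ⇒ (c0=-2, c1=0, c2=-1)
macro 3: S0 reads c2=-1 → after 2×micro: 1; S1 reads c1=0 → after 1×micro: 1; S2 reads c0=1 → after 1×micro: -1 ⇒ (c0=1, c1=1, c2=-1)
macro 4: S0 reads c2=-1 → after 2×micro: 1; S1 reads c1=1 → after 1×micro: 4; S2 reads c0=1 → after 1×micro: -1 ⇒ (c0=1, c1=4, c2=-1)
macro 5: S0 reads c2=-1 → after 2×micro: 1; S1 reads c1=4 → after 1×micro: 0; S2 reads c0=1 → after 1×micro: -1 ⇒ (c0=1, c1=0, c2=-1)

c2 at macro-step 4 = -1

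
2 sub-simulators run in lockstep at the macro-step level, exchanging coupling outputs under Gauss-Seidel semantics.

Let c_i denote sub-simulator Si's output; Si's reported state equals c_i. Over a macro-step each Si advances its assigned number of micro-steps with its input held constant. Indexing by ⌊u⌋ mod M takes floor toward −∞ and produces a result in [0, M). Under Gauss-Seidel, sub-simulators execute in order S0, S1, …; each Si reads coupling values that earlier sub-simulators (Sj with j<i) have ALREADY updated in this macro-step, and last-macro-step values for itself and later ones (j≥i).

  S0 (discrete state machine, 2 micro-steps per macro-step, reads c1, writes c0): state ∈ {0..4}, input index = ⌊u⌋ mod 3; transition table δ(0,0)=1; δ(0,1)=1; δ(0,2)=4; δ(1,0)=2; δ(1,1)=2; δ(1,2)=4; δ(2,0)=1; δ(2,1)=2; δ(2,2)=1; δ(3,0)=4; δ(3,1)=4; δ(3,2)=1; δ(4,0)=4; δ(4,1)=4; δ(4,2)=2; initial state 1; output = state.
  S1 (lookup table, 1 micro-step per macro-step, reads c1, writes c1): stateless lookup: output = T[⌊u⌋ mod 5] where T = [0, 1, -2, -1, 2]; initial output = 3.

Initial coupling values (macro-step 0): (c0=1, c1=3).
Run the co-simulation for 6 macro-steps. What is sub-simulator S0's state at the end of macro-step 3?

S0 state at macro-step 3 = 4

macro 1: S0 reads c1=3 → after 2×micro: 1; S1 reads c1=3 → after 1×micro: -1 ⇒ (c0=1, c1=-1)
macro 2: S0 reads c1=-1 → after 2×micro: 2; S1 reads c1=-1 → after 1×micro: 2 ⇒ (c0=2, c1=2)
macro 3: S0 reads c1=2 → after 2×micro: 4; S1 reads c1=2 → after 1×micro: -2 ⇒ (c0=4, c1=-2)
macro 4: S0 reads c1=-2 → after 2×micro: 4; S1 reads c1=-2 → after 1×micro: -1 ⇒ (c0=4, c1=-1)
macro 5: S0 reads c1=-1 → after 2×micro: 1; S1 reads c1=-1 → after 1×micro: 2 ⇒ (c0=1, c1=2)
macro 6: S0 reads c1=2 → after 2×micro: 2; S1 reads c1=2 → after 1×micro: -2 ⇒ (c0=2, c1=-2)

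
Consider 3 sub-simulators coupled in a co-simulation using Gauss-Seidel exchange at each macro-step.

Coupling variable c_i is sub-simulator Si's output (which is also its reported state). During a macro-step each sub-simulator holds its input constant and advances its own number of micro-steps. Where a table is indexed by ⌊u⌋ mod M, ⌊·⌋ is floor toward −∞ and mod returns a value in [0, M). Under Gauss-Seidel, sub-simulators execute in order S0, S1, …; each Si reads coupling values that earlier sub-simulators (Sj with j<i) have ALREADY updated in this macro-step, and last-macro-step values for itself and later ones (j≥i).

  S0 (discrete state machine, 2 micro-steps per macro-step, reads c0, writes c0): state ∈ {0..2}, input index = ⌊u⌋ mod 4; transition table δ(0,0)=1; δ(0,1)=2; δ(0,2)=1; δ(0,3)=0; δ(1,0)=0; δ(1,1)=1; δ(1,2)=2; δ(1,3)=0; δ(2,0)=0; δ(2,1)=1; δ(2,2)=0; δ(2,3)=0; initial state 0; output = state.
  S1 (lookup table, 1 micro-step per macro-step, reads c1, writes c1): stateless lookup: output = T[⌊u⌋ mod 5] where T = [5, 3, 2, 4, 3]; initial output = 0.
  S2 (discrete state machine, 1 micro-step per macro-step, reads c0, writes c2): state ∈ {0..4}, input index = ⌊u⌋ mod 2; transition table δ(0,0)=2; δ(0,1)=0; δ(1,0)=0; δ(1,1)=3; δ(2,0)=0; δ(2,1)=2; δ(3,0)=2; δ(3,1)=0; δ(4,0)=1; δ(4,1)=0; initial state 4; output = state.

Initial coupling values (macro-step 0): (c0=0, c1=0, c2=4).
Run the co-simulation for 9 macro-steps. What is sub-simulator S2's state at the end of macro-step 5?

macro 1: S0 reads c0=0 → after 2×micro: 0; S1 reads c1=0 → after 1×micro: 5; S2 reads c0=0 → after 1×micro: 1 ⇒ (c0=0, c1=5, c2=1)
macro 2: S0 reads c0=0 → after 2×micro: 0; S1 reads c1=5 → after 1×micro: 5; S2 reads c0=0 → after 1×micro: 0 ⇒ (c0=0, c1=5, c2=0)
macro 3: S0 reads c0=0 → after 2×micro: 0; S1 reads c1=5 → after 1×micro: 5; S2 reads c0=0 → after 1×micro: 2 ⇒ (c0=0, c1=5, c2=2)
macro 4: S0 reads c0=0 → after 2×micro: 0; S1 reads c1=5 → after 1×micro: 5; S2 reads c0=0 → after 1×micro: 0 ⇒ (c0=0, c1=5, c2=0)
macro 5: S0 reads c0=0 → after 2×micro: 0; S1 reads c1=5 → after 1×micro: 5; S2 reads c0=0 → after 1×micro: 2 ⇒ (c0=0, c1=5, c2=2)
macro 6: S0 reads c0=0 → after 2×micro: 0; S1 reads c1=5 → after 1×micro: 5; S2 reads c0=0 → after 1×micro: 0 ⇒ (c0=0, c1=5, c2=0)
macro 7: S0 reads c0=0 → after 2×micro: 0; S1 reads c1=5 → after 1×micro: 5; S2 reads c0=0 → after 1×micro: 2 ⇒ (c0=0, c1=5, c2=2)
macro 8: S0 reads c0=0 → after 2×micro: 0; S1 reads c1=5 → after 1×micro: 5; S2 reads c0=0 → after 1×micro: 0 ⇒ (c0=0, c1=5, c2=0)
macro 9: S0 reads c0=0 → after 2×micro: 0; S1 reads c1=5 → after 1×micro: 5; S2 reads c0=0 → after 1×micro: 2 ⇒ (c0=0, c1=5, c2=2)

S2 state at macro-step 5 = 2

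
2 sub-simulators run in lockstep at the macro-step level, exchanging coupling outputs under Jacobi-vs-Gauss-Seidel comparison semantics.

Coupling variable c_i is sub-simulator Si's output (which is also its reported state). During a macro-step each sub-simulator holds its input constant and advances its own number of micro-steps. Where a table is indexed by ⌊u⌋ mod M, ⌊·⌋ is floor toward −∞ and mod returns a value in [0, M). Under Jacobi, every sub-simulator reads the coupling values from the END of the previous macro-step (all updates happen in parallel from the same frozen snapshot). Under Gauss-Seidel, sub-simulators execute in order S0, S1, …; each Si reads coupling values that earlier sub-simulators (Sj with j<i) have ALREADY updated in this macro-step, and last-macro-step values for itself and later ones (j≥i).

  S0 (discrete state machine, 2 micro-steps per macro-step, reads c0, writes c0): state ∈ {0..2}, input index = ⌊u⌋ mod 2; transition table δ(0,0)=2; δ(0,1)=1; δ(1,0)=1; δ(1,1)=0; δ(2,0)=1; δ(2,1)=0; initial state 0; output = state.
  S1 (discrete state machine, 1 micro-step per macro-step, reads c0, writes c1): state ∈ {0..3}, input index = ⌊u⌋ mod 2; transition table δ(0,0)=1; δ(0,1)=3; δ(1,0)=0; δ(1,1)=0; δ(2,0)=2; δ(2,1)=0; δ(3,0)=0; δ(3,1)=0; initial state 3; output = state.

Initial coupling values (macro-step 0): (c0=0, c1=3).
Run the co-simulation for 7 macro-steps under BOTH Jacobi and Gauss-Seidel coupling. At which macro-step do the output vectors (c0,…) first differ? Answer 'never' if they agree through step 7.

first divergence at macro-step: never

[Jacobi] macro 1: S0 reads c0=0 → after 2×micro: 1; S1 reads c0=0 → after 1×micro: 0 ⇒ (c0=1, c1=0)
[Jacobi] macro 2: S0 reads c0=1 → after 2×micro: 1; S1 reads c0=1 → after 1×micro: 3 ⇒ (c0=1, c1=3)
[Jacobi] macro 3: S0 reads c0=1 → after 2×micro: 1; S1 reads c0=1 → after 1×micro: 0 ⇒ (c0=1, c1=0)
[Jacobi] macro 4: S0 reads c0=1 → after 2×micro: 1; S1 reads c0=1 → after 1×micro: 3 ⇒ (c0=1, c1=3)
[Jacobi] macro 5: S0 reads c0=1 → after 2×micro: 1; S1 reads c0=1 → after 1×micro: 0 ⇒ (c0=1, c1=0)
[Jacobi] macro 6: S0 reads c0=1 → after 2×micro: 1; S1 reads c0=1 → after 1×micro: 3 ⇒ (c0=1, c1=3)
[Jacobi] macro 7: S0 reads c0=1 → after 2×micro: 1; S1 reads c0=1 → after 1×micro: 0 ⇒ (c0=1, c1=0)
[Gauss-Seidel] macro 1: S0 reads c0=0 → after 2×micro: 1; S1 reads c0=1 → after 1×micro: 0 ⇒ (c0=1, c1=0)
[Gauss-Seidel] macro 2: S0 reads c0=1 → after 2×micro: 1; S1 reads c0=1 → after 1×micro: 3 ⇒ (c0=1, c1=3)
[Gauss-Seidel] macro 3: S0 reads c0=1 → after 2×micro: 1; S1 reads c0=1 → after 1×micro: 0 ⇒ (c0=1, c1=0)
[Gauss-Seidel] macro 4: S0 reads c0=1 → after 2×micro: 1; S1 reads c0=1 → after 1×micro: 3 ⇒ (c0=1, c1=3)
[Gauss-Seidel] macro 5: S0 reads c0=1 → after 2×micro: 1; S1 reads c0=1 → after 1×micro: 0 ⇒ (c0=1, c1=0)
[Gauss-Seidel] macro 6: S0 reads c0=1 → after 2×micro: 1; S1 reads c0=1 → after 1×micro: 3 ⇒ (c0=1, c1=3)
[Gauss-Seidel] macro 7: S0 reads c0=1 → after 2×micro: 1; S1 reads c0=1 → after 1×micro: 0 ⇒ (c0=1, c1=0)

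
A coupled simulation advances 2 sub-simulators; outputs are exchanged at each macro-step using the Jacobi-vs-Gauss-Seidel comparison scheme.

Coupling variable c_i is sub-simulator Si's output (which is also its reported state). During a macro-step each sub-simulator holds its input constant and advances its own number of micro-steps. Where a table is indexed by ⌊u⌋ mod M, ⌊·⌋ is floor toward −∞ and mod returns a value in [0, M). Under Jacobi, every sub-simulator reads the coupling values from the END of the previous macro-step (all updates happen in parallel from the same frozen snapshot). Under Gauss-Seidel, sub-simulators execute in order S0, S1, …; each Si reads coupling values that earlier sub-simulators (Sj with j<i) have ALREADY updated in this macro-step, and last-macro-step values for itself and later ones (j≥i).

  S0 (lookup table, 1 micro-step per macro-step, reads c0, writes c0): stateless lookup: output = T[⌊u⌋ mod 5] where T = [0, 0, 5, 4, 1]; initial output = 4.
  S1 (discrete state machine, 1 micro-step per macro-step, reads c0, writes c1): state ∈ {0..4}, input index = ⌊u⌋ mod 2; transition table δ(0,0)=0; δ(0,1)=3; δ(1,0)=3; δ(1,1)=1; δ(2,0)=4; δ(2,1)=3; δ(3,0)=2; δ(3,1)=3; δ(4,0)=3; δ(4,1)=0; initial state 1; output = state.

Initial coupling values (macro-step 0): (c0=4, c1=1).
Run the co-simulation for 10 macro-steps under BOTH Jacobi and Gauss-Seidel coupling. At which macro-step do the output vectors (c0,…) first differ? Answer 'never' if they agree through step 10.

first divergence at macro-step: 1

[Jacobi] macro 1: S0 reads c0=4 → after 1×micro: 1; S1 reads c0=4 → after 1×micro: 3 ⇒ (c0=1, c1=3)
[Jacobi] macro 2: S0 reads c0=1 → after 1×micro: 0; S1 reads c0=1 → after 1×micro: 3 ⇒ (c0=0, c1=3)
[Jacobi] macro 3: S0 reads c0=0 → after 1×micro: 0; S1 reads c0=0 → after 1×micro: 2 ⇒ (c0=0, c1=2)
[Jacobi] macro 4: S0 reads c0=0 → after 1×micro: 0; S1 reads c0=0 → after 1×micro: 4 ⇒ (c0=0, c1=4)
[Jacobi] macro 5: S0 reads c0=0 → after 1×micro: 0; S1 reads c0=0 → after 1×micro: 3 ⇒ (c0=0, c1=3)
[Jacobi] macro 6: S0 reads c0=0 → after 1×micro: 0; S1 reads c0=0 → after 1×micro: 2 ⇒ (c0=0, c1=2)
[Jacobi] macro 7: S0 reads c0=0 → after 1×micro: 0; S1 reads c0=0 → after 1×micro: 4 ⇒ (c0=0, c1=4)
[Jacobi] macro 8: S0 reads c0=0 → after 1×micro: 0; S1 reads c0=0 → after 1×micro: 3 ⇒ (c0=0, c1=3)
[Jacobi] macro 9: S0 reads c0=0 → after 1×micro: 0; S1 reads c0=0 → after 1×micro: 2 ⇒ (c0=0, c1=2)
[Jacobi] macro 10: S0 reads c0=0 → after 1×micro: 0; S1 reads c0=0 → after 1×micro: 4 ⇒ (c0=0, c1=4)
[Gauss-Seidel] macro 1: S0 reads c0=4 → after 1×micro: 1; S1 reads c0=1 → after 1×micro: 1 ⇒ (c0=1, c1=1)
[Gauss-Seidel] macro 2: S0 reads c0=1 → after 1×micro: 0; S1 reads c0=0 → after 1×micro: 3 ⇒ (c0=0, c1=3)
[Gauss-Seidel] macro 3: S0 reads c0=0 → after 1×micro: 0; S1 reads c0=0 → after 1×micro: 2 ⇒ (c0=0, c1=2)
[Gauss-Seidel] macro 4: S0 reads c0=0 → after 1×micro: 0; S1 reads c0=0 → after 1×micro: 4 ⇒ (c0=0, c1=4)
[Gauss-Seidel] macro 5: S0 reads c0=0 → after 1×micro: 0; S1 reads c0=0 → after 1×micro: 3 ⇒ (c0=0, c1=3)
[Gauss-Seidel] macro 6: S0 reads c0=0 → after 1×micro: 0; S1 reads c0=0 → after 1×micro: 2 ⇒ (c0=0, c1=2)
[Gauss-Seidel] macro 7: S0 reads c0=0 → after 1×micro: 0; S1 reads c0=0 → after 1×micro: 4 ⇒ (c0=0, c1=4)
[Gauss-Seidel] macro 8: S0 reads c0=0 → after 1×micro: 0; S1 reads c0=0 → after 1×micro: 3 ⇒ (c0=0, c1=3)
[Gauss-Seidel] macro 9: S0 reads c0=0 → after 1×micro: 0; S1 reads c0=0 → after 1×micro: 2 ⇒ (c0=0, c1=2)
[Gauss-Seidel] macro 10: S0 reads c0=0 → after 1×micro: 0; S1 reads c0=0 → after 1×micro: 4 ⇒ (c0=0, c1=4)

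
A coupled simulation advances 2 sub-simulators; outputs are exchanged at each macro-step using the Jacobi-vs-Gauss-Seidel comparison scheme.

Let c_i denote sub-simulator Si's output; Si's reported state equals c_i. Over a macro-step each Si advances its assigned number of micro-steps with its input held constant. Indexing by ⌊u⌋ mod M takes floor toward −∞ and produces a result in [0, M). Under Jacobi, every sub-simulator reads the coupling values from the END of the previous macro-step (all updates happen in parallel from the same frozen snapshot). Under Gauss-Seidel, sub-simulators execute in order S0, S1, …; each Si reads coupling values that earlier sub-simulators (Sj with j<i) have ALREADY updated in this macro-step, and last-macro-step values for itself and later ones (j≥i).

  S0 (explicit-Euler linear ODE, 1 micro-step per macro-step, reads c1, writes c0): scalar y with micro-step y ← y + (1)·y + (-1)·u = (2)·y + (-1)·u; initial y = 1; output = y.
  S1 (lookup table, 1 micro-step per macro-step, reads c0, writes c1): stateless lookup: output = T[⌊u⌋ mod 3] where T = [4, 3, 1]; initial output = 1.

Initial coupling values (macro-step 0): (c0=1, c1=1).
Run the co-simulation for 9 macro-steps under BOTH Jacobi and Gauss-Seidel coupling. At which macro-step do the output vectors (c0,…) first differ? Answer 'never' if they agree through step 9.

first divergence at macro-step: 2

[Jacobi] macro 1: S0 reads c1=1 → after 1×micro: 1; S1 reads c0=1 → after 1×micro: 3 ⇒ (c0=1, c1=3)
[Jacobi] macro 2: S0 reads c1=3 → after 1×micro: -1; S1 reads c0=1 → after 1×micro: 3 ⇒ (c0=-1, c1=3)
[Jacobi] macro 3: S0 reads c1=3 → after 1×micro: -5; S1 reads c0=-1 → after 1×micro: 1 ⇒ (c0=-5, c1=1)
[Jacobi] macro 4: S0 reads c1=1 → after 1×micro: -11; S1 reads c0=-5 → after 1×micro: 3 ⇒ (c0=-11, c1=3)
[Jacobi] macro 5: S0 reads c1=3 → after 1×micro: -25; S1 reads c0=-11 → after 1×micro: 3 ⇒ (c0=-25, c1=3)
[Jacobi] macro 6: S0 reads c1=3 → after 1×micro: -53; S1 reads c0=-25 → after 1×micro: 1 ⇒ (c0=-53, c1=1)
[Jacobi] macro 7: S0 reads c1=1 → after 1×micro: -107; S1 reads c0=-53 → after 1×micro: 3 ⇒ (c0=-107, c1=3)
[Jacobi] macro 8: S0 reads c1=3 → after 1×micro: -217; S1 reads c0=-107 → after 1×micro: 3 ⇒ (c0=-217, c1=3)
[Jacobi] macro 9: S0 reads c1=3 → after 1×micro: -437; S1 reads c0=-217 → after 1×micro: 1 ⇒ (c0=-437, c1=1)
[Gauss-Seidel] macro 1: S0 reads c1=1 → after 1×micro: 1; S1 reads c0=1 → after 1×micro: 3 ⇒ (c0=1, c1=3)
[Gauss-Seidel] macro 2: S0 reads c1=3 → after 1×micro: -1; S1 reads c0=-1 → after 1×micro: 1 ⇒ (c0=-1, c1=1)
[Gauss-Seidel] macro 3: S0 reads c1=1 → after 1×micro: -3; S1 reads c0=-3 → after 1×micro: 4 ⇒ (c0=-3, c1=4)
[Gauss-Seidel] macro 4: S0 reads c1=4 → after 1×micro: -10; S1 reads c0=-10 → after 1×micro: 1 ⇒ (c0=-10, c1=1)
[Gauss-Seidel] macro 5: S0 reads c1=1 → after 1×micro: -21; S1 reads c0=-21 → after 1×micro: 4 ⇒ (c0=-21, c1=4)
[Gauss-Seidel] macro 6: S0 reads c1=4 → after 1×micro: -46; S1 reads c0=-46 → after 1×micro: 1 ⇒ (c0=-46, c1=1)
[Gauss-Seidel] macro 7: S0 reads c1=1 → after 1×micro: -93; S1 reads c0=-93 → after 1×micro: 4 ⇒ (c0=-93, c1=4)
[Gauss-Seidel] macro 8: S0 reads c1=4 → after 1×micro: -190; S1 reads c0=-190 → after 1×micro: 1 ⇒ (c0=-190, c1=1)
[Gauss-Seidel] macro 9: S0 reads c1=1 → after 1×micro: -381; S1 reads c0=-381 → after 1×micro: 4 ⇒ (c0=-381, c1=4)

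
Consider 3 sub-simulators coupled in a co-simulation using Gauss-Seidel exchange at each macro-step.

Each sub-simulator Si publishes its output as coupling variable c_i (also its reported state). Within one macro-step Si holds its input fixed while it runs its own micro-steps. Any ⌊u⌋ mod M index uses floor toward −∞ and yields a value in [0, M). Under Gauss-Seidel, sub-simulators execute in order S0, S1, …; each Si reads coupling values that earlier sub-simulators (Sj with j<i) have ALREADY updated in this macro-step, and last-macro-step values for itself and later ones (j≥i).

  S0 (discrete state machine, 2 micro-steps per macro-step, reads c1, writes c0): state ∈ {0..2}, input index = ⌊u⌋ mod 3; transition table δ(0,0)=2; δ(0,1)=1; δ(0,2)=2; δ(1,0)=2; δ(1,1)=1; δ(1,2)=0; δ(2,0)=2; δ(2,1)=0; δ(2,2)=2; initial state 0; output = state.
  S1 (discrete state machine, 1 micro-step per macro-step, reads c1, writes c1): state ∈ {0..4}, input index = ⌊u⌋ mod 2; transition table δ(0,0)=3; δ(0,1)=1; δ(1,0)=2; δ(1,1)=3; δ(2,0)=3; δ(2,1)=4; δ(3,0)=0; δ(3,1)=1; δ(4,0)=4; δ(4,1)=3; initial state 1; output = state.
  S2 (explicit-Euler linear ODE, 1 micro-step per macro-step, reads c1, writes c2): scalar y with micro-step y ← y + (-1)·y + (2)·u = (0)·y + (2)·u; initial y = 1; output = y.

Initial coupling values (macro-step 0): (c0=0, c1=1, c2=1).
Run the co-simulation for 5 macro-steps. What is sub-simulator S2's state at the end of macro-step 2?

macro 1: S0 reads c1=1 → after 2×micro: 1; S1 reads c1=1 → after 1×micro: 3; S2 reads c1=3 → after 1×micro: 6 ⇒ (c0=1, c1=3, c2=6)
macro 2: S0 reads c1=3 → after 2×micro: 2; S1 reads c1=3 → after 1×micro: 1; S2 reads c1=1 → after 1×micro: 2 ⇒ (c0=2, c1=1, c2=2)
macro 3: S0 reads c1=1 → after 2×micro: 1; S1 reads c1=1 → after 1×micro: 3; S2 reads c1=3 → after 1×micro: 6 ⇒ (c0=1, c1=3, c2=6)
macro 4: S0 reads c1=3 → after 2×micro: 2; S1 reads c1=3 → after 1×micro: 1; S2 reads c1=1 → after 1×micro: 2 ⇒ (c0=2, c1=1, c2=2)
macro 5: S0 reads c1=1 → after 2×micro: 1; S1 reads c1=1 → after 1×micro: 3; S2 reads c1=3 → after 1×micro: 6 ⇒ (c0=1, c1=3, c2=6)

S2 state at macro-step 2 = 2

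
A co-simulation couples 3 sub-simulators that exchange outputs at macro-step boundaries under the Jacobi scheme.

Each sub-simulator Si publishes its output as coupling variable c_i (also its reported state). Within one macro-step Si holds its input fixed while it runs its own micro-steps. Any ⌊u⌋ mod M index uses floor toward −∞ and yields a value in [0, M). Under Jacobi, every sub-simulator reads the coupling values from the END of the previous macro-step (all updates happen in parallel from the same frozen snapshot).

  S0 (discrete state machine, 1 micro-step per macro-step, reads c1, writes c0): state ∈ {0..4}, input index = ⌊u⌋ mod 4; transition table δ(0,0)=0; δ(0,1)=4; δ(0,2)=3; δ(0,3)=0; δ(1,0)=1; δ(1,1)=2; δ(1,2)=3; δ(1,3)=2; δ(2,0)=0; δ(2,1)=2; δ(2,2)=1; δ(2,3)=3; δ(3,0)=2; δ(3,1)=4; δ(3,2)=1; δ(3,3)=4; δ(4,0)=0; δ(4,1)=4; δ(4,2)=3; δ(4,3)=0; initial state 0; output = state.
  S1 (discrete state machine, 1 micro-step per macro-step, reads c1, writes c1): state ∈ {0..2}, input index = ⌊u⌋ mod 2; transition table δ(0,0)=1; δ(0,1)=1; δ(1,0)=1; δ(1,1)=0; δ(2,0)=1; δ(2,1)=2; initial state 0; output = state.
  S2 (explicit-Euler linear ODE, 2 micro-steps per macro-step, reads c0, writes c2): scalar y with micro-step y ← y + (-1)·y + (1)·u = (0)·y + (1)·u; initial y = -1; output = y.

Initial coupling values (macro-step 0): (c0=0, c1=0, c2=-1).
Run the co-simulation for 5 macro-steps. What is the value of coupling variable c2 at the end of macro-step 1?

c2 at macro-step 1 = 0

macro 1: S0 reads c1=0 → after 1×micro: 0; S1 reads c1=0 → after 1×micro: 1; S2 reads c0=0 → after 2×micro: 0 ⇒ (c0=0, c1=1, c2=0)
macro 2: S0 reads c1=1 → after 1×micro: 4; S1 reads c1=1 → after 1×micro: 0; S2 reads c0=0 → after 2×micro: 0 ⇒ (c0=4, c1=0, c2=0)
macro 3: S0 reads c1=0 → after 1×micro: 0; S1 reads c1=0 → after 1×micro: 1; S2 reads c0=4 → after 2×micro: 4 ⇒ (c0=0, c1=1, c2=4)
macro 4: S0 reads c1=1 → after 1×micro: 4; S1 reads c1=1 → after 1×micro: 0; S2 reads c0=0 → after 2×micro: 0 ⇒ (c0=4, c1=0, c2=0)
macro 5: S0 reads c1=0 → after 1×micro: 0; S1 reads c1=0 → after 1×micro: 1; S2 reads c0=4 → after 2×micro: 4 ⇒ (c0=0, c1=1, c2=4)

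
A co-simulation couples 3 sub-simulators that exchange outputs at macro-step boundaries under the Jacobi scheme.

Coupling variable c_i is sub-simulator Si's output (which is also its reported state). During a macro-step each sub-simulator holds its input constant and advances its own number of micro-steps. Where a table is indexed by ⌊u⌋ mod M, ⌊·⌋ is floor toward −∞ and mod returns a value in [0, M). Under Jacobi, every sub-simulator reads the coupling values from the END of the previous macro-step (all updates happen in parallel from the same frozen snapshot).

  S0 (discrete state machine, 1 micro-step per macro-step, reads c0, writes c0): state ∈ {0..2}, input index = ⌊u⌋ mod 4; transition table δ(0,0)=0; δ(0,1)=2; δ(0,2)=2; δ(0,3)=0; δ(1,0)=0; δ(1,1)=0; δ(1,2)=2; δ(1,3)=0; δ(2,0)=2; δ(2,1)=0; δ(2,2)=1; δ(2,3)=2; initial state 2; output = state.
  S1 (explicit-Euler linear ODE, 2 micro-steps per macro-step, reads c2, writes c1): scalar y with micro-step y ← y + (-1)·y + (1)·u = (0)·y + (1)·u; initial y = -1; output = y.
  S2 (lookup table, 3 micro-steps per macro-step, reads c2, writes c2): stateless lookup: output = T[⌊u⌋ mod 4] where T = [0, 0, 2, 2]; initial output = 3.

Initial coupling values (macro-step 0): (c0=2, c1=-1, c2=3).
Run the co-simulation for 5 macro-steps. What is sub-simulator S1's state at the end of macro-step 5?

S1 state at macro-step 5 = 2

macro 1: S0 reads c0=2 → after 1×micro: 1; S1 reads c2=3 → after 2×micro: 3; S2 reads c2=3 → after 3×micro: 2 ⇒ (c0=1, c1=3, c2=2)
macro 2: S0 reads c0=1 → after 1×micro: 0; S1 reads c2=2 → after 2×micro: 2; S2 reads c2=2 → after 3×micro: 2 ⇒ (c0=0, c1=2, c2=2)
macro 3: S0 reads c0=0 → after 1×micro: 0; S1 reads c2=2 → after 2×micro: 2; S2 reads c2=2 → after 3×micro: 2 ⇒ (c0=0, c1=2, c2=2)
macro 4: S0 reads c0=0 → after 1×micro: 0; S1 reads c2=2 → after 2×micro: 2; S2 reads c2=2 → after 3×micro: 2 ⇒ (c0=0, c1=2, c2=2)
macro 5: S0 reads c0=0 → after 1×micro: 0; S1 reads c2=2 → after 2×micro: 2; S2 reads c2=2 → after 3×micro: 2 ⇒ (c0=0, c1=2, c2=2)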